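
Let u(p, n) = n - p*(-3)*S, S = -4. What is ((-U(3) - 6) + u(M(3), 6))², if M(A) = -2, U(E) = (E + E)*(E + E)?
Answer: 144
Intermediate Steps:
U(E) = 4*E² (U(E) = (2*E)*(2*E) = 4*E²)
u(p, n) = n - 12*p (u(p, n) = n - p*(-3)*(-4) = n - (-3*p)*(-4) = n - 12*p)
((-U(3) - 6) + u(M(3), 6))² = ((-4*3² - 6) + (6 - 12*(-2)))² = ((-4*9 - 6) + (6 + 24))² = ((-1*36 - 6) + 30)² = ((-36 - 6) + 30)² = (-42 + 30)² = (-12)² = 144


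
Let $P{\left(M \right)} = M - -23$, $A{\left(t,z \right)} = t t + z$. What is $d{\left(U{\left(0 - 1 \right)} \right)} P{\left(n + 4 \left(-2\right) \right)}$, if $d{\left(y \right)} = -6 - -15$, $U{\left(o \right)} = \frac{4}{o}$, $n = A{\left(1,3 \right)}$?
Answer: $171$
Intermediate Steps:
$A{\left(t,z \right)} = z + t^{2}$ ($A{\left(t,z \right)} = t^{2} + z = z + t^{2}$)
$n = 4$ ($n = 3 + 1^{2} = 3 + 1 = 4$)
$d{\left(y \right)} = 9$ ($d{\left(y \right)} = -6 + 15 = 9$)
$P{\left(M \right)} = 23 + M$ ($P{\left(M \right)} = M + 23 = 23 + M$)
$d{\left(U{\left(0 - 1 \right)} \right)} P{\left(n + 4 \left(-2\right) \right)} = 9 \left(23 + \left(4 + 4 \left(-2\right)\right)\right) = 9 \left(23 + \left(4 - 8\right)\right) = 9 \left(23 - 4\right) = 9 \cdot 19 = 171$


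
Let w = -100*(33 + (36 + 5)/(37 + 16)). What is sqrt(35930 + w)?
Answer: 7*sqrt(1866130)/53 ≈ 180.42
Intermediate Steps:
w = -179000/53 (w = -100*(33 + 41/53) = -100*1790/53 = -179000/53 ≈ -3377.4)
sqrt(35930 + w) = sqrt(35930 - 179000/53) = sqrt(1725290/53) = 7*sqrt(1866130)/53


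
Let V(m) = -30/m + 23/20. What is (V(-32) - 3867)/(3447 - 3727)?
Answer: 309193/22400 ≈ 13.803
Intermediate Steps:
V(m) = 23/20 - 30/m (V(m) = -30/m + 23*(1/20) = -30/m + 23/20 = 23/20 - 30/m)
(V(-32) - 3867)/(3447 - 3727) = ((23/20 - 30/(-32)) - 3867)/(3447 - 3727) = ((23/20 - 30*(-1/32)) - 3867)/(-280) = ((23/20 + 15/16) - 3867)*(-1/280) = (167/80 - 3867)*(-1/280) = -309193/80*(-1/280) = 309193/22400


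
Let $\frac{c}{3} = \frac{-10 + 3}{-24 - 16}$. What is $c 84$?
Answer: $\frac{441}{10} \approx 44.1$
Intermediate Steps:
$c = \frac{21}{40}$ ($c = 3 \frac{-10 + 3}{-24 - 16} = 3 \left(- \frac{7}{-40}\right) = 3 \left(\left(-7\right) \left(- \frac{1}{40}\right)\right) = 3 \cdot \frac{7}{40} = \frac{21}{40} \approx 0.525$)
$c 84 = \frac{21}{40} \cdot 84 = \frac{441}{10}$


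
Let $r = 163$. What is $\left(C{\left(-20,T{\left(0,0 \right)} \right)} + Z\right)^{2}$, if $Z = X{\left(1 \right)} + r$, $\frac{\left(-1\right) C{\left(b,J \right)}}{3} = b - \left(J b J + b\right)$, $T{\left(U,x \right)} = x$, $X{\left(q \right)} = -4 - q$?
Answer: $24964$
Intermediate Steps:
$C{\left(b,J \right)} = 3 b J^{2}$ ($C{\left(b,J \right)} = - 3 \left(b - \left(J b J + b\right)\right) = - 3 \left(b - \left(b J^{2} + b\right)\right) = - 3 \left(b - \left(b + b J^{2}\right)\right) = - 3 \left(- b J^{2}\right) = 3 b J^{2}$)
$Z = 158$ ($Z = \left(-4 - 1\right) + 163 = -5 + 163 = 158$)
$\left(C{\left(-20,T{\left(0,0 \right)} \right)} + Z\right)^{2} = \left(3 \left(-20\right) 0^{2} + 158\right)^{2} = \left(3 \left(-20\right) 0 + 158\right)^{2} = \left(0 + 158\right)^{2} = 158^{2} = 24964$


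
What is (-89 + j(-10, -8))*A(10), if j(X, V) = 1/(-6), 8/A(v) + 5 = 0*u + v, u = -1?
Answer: -428/3 ≈ -142.67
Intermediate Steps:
A(v) = 8/(-5 + v) (A(v) = 8/(-5 + (0*(-1) + v)) = 8/(-5 + (0 + v)) = 8/(-5 + v))
j(X, V) = -⅙
(-89 + j(-10, -8))*A(10) = (-89 - ⅙)*(8/(-5 + 10)) = -2140/(3*5) = -535/6*8/5 = -428/3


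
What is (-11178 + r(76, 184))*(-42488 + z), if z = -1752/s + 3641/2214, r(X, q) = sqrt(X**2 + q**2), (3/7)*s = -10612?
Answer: 361602985164255/761411 - 3493748648930*sqrt(2477)/20558097 ≈ 4.6645e+8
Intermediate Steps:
s = -74284/3 (s = (7/3)*(-10612) = -74284/3 ≈ -24761.)
z = 70526207/41116194 (z = -1752/(-74284/3) + 3641/2214 = -1752*(-3/74284) + 3641*(1/2214) = 1314/18571 + 3641/2214 = 70526207/41116194 ≈ 1.7153)
(-11178 + r(76, 184))*(-42488 + z) = (-11178 + sqrt(76**2 + 184**2))*(-42488 + 70526207/41116194) = (-11178 + sqrt(5776 + 33856))*(-1746874324465/41116194) = (-11178 + sqrt(39632))*(-1746874324465/41116194) = (-11178 + 4*sqrt(2477))*(-1746874324465/41116194) = 361602985164255/761411 - 3493748648930*sqrt(2477)/20558097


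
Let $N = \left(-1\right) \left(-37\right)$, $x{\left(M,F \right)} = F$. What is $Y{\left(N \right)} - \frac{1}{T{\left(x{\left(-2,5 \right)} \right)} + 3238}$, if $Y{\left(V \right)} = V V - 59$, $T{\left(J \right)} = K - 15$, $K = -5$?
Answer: $\frac{4215579}{3218} \approx 1310.0$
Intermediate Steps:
$T{\left(J \right)} = -20$ ($T{\left(J \right)} = -5 - 15 = -20$)
$N = 37$
$Y{\left(V \right)} = -59 + V^{2}$ ($Y{\left(V \right)} = V^{2} - 59 = -59 + V^{2}$)
$Y{\left(N \right)} - \frac{1}{T{\left(x{\left(-2,5 \right)} \right)} + 3238} = \left(-59 + 37^{2}\right) - \frac{1}{-20 + 3238} = \left(-59 + 1369\right) - \frac{1}{3218} = 1310 - \frac{1}{3218} = \frac{4215579}{3218}$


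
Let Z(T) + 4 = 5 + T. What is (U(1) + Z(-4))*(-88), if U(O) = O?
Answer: 176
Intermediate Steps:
Z(T) = 1 + T (Z(T) = -4 + (5 + T) = 1 + T)
(U(1) + Z(-4))*(-88) = (1 + (1 - 4))*(-88) = (1 - 3)*(-88) = -2*(-88) = 176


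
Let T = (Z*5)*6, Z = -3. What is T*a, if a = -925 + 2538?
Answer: -145170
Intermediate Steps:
T = -90 (T = -3*5*6 = -15*6 = -90)
a = 1613
T*a = -90*1613 = -145170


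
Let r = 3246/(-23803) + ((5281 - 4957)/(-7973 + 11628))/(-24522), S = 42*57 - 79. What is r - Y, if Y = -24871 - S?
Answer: 9666446455193958/355568856955 ≈ 27186.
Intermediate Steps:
S = 2315 (S = 2394 - 79 = 2315)
Y = -27186 (Y = -24871 - 1*2315 = -24871 - 2315 = -27186)
r = -48489984672/355568856955 (r = 3246*(-1/23803) + (324/3655)*(-1/24522) = -3246/23803 + (324*(1/3655))*(-1/24522) = -3246/23803 + (324/3655)*(-1/24522) = -3246/23803 - 54/14937985 = -48489984672/355568856955 ≈ -0.13637)
r - Y = -48489984672/355568856955 - 1*(-27186) = -48489984672/355568856955 + 27186 = 9666446455193958/355568856955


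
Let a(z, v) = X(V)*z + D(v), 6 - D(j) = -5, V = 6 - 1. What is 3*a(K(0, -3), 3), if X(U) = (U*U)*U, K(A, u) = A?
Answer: 33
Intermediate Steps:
V = 5
D(j) = 11 (D(j) = 6 - 1*(-5) = 6 + 5 = 11)
X(U) = U**3 (X(U) = U**2*U = U**3)
a(z, v) = 11 + 125*z (a(z, v) = 5**3*z + 11 = 125*z + 11 = 11 + 125*z)
3*a(K(0, -3), 3) = 3*(11 + 125*0) = 3*(11 + 0) = 3*11 = 33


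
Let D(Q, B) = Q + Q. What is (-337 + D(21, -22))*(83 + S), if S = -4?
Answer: -23305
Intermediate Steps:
D(Q, B) = 2*Q
(-337 + D(21, -22))*(83 + S) = (-337 + 2*21)*(83 - 4) = (-337 + 42)*79 = -295*79 = -23305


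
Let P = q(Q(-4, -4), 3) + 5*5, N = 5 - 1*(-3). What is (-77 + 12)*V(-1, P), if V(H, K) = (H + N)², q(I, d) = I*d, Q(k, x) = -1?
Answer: -3185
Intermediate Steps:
N = 8 (N = 5 + 3 = 8)
P = 22 (P = -1*3 + 5*5 = -3 + 25 = 22)
V(H, K) = (8 + H)² (V(H, K) = (H + 8)² = (8 + H)²)
(-77 + 12)*V(-1, P) = (-77 + 12)*(8 - 1)² = -65*7² = -65*49 = -3185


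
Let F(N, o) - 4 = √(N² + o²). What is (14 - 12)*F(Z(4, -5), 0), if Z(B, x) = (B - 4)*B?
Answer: 8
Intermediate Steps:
Z(B, x) = B*(-4 + B) (Z(B, x) = (-4 + B)*B = B*(-4 + B))
F(N, o) = 4 + √(N² + o²)
(14 - 12)*F(Z(4, -5), 0) = (14 - 12)*(4 + √((4*(-4 + 4))² + 0²)) = 2*(4 + √((4*0)² + 0)) = 2*(4 + √(0² + 0)) = 2*(4 + √(0 + 0)) = 2*(4 + √0) = 2*(4 + 0) = 2*4 = 8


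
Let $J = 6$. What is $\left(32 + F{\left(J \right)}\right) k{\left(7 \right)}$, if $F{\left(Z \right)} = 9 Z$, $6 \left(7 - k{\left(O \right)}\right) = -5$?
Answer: $\frac{2021}{3} \approx 673.67$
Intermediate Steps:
$k{\left(O \right)} = \frac{47}{6}$ ($k{\left(O \right)} = 7 - - \frac{5}{6} = 7 + \frac{5}{6} = \frac{47}{6}$)
$\left(32 + F{\left(J \right)}\right) k{\left(7 \right)} = \left(32 + 9 \cdot 6\right) \frac{47}{6} = \left(32 + 54\right) \frac{47}{6} = 86 \cdot \frac{47}{6} = \frac{2021}{3}$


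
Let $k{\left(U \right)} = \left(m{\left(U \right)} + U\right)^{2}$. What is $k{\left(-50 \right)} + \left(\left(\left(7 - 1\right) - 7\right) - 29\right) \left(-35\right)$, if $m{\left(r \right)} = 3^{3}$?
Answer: $1579$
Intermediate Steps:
$m{\left(r \right)} = 27$
$k{\left(U \right)} = \left(27 + U\right)^{2}$
$k{\left(-50 \right)} + \left(\left(\left(7 - 1\right) - 7\right) - 29\right) \left(-35\right) = \left(27 - 50\right)^{2} + \left(\left(\left(7 - 1\right) - 7\right) - 29\right) \left(-35\right) = \left(-23\right)^{2} + \left(\left(6 - 7\right) - 29\right) \left(-35\right) = 529 + \left(-1 - 29\right) \left(-35\right) = 529 - -1050 = 529 + 1050 = 1579$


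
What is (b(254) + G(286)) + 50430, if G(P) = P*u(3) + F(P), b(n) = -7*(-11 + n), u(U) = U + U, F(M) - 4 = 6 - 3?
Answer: 50452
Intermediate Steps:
F(M) = 7 (F(M) = 4 + (6 - 3) = 4 + 3 = 7)
u(U) = 2*U
b(n) = 77 - 7*n
G(P) = 7 + 6*P (G(P) = P*(2*3) + 7 = P*6 + 7 = 6*P + 7 = 7 + 6*P)
(b(254) + G(286)) + 50430 = ((77 - 7*254) + (7 + 6*286)) + 50430 = ((77 - 1778) + (7 + 1716)) + 50430 = (-1701 + 1723) + 50430 = 22 + 50430 = 50452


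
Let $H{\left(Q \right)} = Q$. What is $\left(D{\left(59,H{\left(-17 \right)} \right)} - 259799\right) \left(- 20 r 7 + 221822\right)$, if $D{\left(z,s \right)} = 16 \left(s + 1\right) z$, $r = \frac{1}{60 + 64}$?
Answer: $- \frac{1890355909641}{31} \approx -6.0979 \cdot 10^{10}$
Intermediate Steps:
$r = \frac{1}{124} \approx 0.0080645$
$D{\left(z,s \right)} = 16 z \left(1 + s\right)$ ($D{\left(z,s \right)} = 16 \left(1 + s\right) z = 16 z \left(1 + s\right)$)
$\left(D{\left(59,H{\left(-17 \right)} \right)} - 259799\right) \left(- 20 r 7 + 221822\right) = \left(16 \cdot 59 \left(1 - 17\right) - 259799\right) \left(\left(-20\right) \frac{1}{124} \cdot 7 + 221822\right) = \left(16 \cdot 59 \left(-16\right) - 259799\right) \left(\left(- \frac{5}{31}\right) 7 + 221822\right) = \left(-15104 - 259799\right) \left(- \frac{35}{31} + 221822\right) = \left(-274903\right) \frac{6876447}{31} = - \frac{1890355909641}{31}$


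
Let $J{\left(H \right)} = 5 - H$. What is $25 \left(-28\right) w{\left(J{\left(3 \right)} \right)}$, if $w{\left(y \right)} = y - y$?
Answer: $0$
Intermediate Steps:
$w{\left(y \right)} = 0$
$25 \left(-28\right) w{\left(J{\left(3 \right)} \right)} = 25 \left(-28\right) 0 = \left(-700\right) 0 = 0$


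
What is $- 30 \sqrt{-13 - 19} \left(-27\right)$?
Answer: $3240 i \sqrt{2} \approx 4582.1 i$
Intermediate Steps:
$- 30 \sqrt{-13 - 19} \left(-27\right) = - 30 \sqrt{-32} \left(-27\right) = - 30 \cdot 4 i \sqrt{2} \left(-27\right) = - 120 i \sqrt{2} \left(-27\right) = 3240 i \sqrt{2}$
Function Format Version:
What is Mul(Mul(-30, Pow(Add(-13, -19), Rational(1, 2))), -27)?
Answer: Mul(3240, I, Pow(2, Rational(1, 2))) ≈ Mul(4582.1, I)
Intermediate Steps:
Mul(Mul(-30, Pow(Add(-13, -19), Rational(1, 2))), -27) = Mul(Mul(-30, Pow(-32, Rational(1, 2))), -27) = Mul(Mul(-30, Mul(4, I, Pow(2, Rational(1, 2)))), -27) = Mul(Mul(-120, I, Pow(2, Rational(1, 2))), -27) = Mul(3240, I, Pow(2, Rational(1, 2)))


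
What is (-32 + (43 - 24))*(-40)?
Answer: 520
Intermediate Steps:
(-32 + (43 - 24))*(-40) = (-32 + 19)*(-40) = -13*(-40) = 520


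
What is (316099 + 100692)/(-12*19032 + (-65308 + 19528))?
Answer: -416791/274164 ≈ -1.5202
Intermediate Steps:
(316099 + 100692)/(-12*19032 + (-65308 + 19528)) = 416791/(-228384 - 45780) = 416791/(-274164) = 416791*(-1/274164) = -416791/274164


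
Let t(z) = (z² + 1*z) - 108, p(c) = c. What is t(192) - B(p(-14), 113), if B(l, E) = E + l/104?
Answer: 1915427/52 ≈ 36835.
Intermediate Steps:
B(l, E) = E + l/104 (B(l, E) = E + l*(1/104) = E + l/104)
t(z) = -108 + z + z² (t(z) = (z² + z) - 108 = (z + z²) - 108 = -108 + z + z²)
t(192) - B(p(-14), 113) = (-108 + 192 + 192²) - (113 + (1/104)*(-14)) = (-108 + 192 + 36864) - (113 - 7/52) = 36948 - 1*5869/52 = 36948 - 5869/52 = 1915427/52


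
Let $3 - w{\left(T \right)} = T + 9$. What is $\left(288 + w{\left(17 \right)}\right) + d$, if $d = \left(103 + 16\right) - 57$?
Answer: $327$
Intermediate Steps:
$w{\left(T \right)} = -6 - T$ ($w{\left(T \right)} = 3 - \left(T + 9\right) = 3 - \left(9 + T\right) = -6 - T$)
$d = 62$ ($d = 119 - 57 = 62$)
$\left(288 + w{\left(17 \right)}\right) + d = \left(288 - 23\right) + 62 = 265 + 62 = 327$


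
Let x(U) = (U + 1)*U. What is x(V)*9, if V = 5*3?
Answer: 2160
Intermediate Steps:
V = 15
x(U) = U*(1 + U) (x(U) = (1 + U)*U = U*(1 + U))
x(V)*9 = (15*(1 + 15))*9 = (15*16)*9 = 240*9 = 2160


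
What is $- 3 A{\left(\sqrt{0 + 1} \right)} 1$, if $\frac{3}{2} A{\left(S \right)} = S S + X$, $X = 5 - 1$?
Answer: $-10$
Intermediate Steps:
$X = 4$ ($X = 5 - 1 = 4$)
$A{\left(S \right)} = \frac{8}{3} + \frac{2 S^{2}}{3}$ ($A{\left(S \right)} = \frac{2 \left(S S + 4\right)}{3} = \frac{2 \left(S^{2} + 4\right)}{3} = \frac{2 \left(4 + S^{2}\right)}{3} = \frac{8}{3} + \frac{2 S^{2}}{3}$)
$- 3 A{\left(\sqrt{0 + 1} \right)} 1 = - 3 \left(\frac{8}{3} + \frac{2 \left(\sqrt{0 + 1}\right)^{2}}{3}\right) 1 = - 3 \left(\frac{8}{3} + \frac{2 \left(\sqrt{1}\right)^{2}}{3}\right) 1 = - 3 \left(\frac{8}{3} + \frac{2 \cdot 1^{2}}{3}\right) 1 = - 3 \left(\frac{8}{3} + \frac{2}{3} \cdot 1\right) 1 = - 3 \left(\frac{8}{3} + \frac{2}{3}\right) 1 = \left(-3\right) \frac{10}{3} \cdot 1 = \left(-10\right) 1 = -10$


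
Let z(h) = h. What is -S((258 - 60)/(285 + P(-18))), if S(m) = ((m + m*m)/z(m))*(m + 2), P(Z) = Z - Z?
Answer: -41216/9025 ≈ -4.5669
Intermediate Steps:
P(Z) = 0
S(m) = (2 + m)*(m + m**2)/m (S(m) = ((m + m*m)/m)*(m + 2) = ((m + m**2)/m)*(2 + m) = (2 + m)*(m + m**2)/m)
-S((258 - 60)/(285 + P(-18))) = -(2 + ((258 - 60)/(285 + 0))**2 + 3*((258 - 60)/(285 + 0))) = -(2 + (198/285)**2 + 3*(198/285)) = -(2 + (198*(1/285))**2 + 3*(198*(1/285))) = -(2 + (66/95)**2 + 3*(66/95)) = -(2 + 4356/9025 + 198/95) = -1*41216/9025 = -41216/9025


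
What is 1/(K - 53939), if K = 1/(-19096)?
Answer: -19096/1030019145 ≈ -1.8539e-5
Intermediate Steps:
K = -1/19096 ≈ -5.2367e-5
1/(K - 53939) = 1/(-1/19096 - 53939) = 1/(-1030019145/19096) = -19096/1030019145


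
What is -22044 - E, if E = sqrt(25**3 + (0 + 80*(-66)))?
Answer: -22044 - sqrt(10345) ≈ -22146.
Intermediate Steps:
E = sqrt(10345) (E = sqrt(15625 + (0 - 5280)) = sqrt(15625 - 5280) = sqrt(10345) ≈ 101.71)
-22044 - E = -22044 - sqrt(10345)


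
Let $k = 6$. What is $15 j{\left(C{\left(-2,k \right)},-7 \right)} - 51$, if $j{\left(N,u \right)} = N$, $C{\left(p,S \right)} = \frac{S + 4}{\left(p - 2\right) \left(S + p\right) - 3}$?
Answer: $- \frac{1119}{19} \approx -58.895$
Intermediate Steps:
$C{\left(p,S \right)} = \frac{4 + S}{-3 + \left(-2 + p\right) \left(S + p\right)}$ ($C{\left(p,S \right)} = \frac{4 + S}{\left(-2 + p\right) \left(S + p\right) - 3} = \frac{4 + S}{-3 + \left(-2 + p\right) \left(S + p\right)}$)
$15 j{\left(C{\left(-2,k \right)},-7 \right)} - 51 = 15 \frac{4 + 6}{-3 + \left(-2\right)^{2} - 12 - -4 + 6 \left(-2\right)} - 51 = 15 \frac{1}{-3 + 4 - 12 + 4 - 12} \cdot 10 - 51 = 15 \frac{1}{-19} \cdot 10 - 51 = 15 \left(\left(- \frac{1}{19}\right) 10\right) - 51 = 15 \left(- \frac{10}{19}\right) - 51 = - \frac{150}{19} - 51 = - \frac{1119}{19}$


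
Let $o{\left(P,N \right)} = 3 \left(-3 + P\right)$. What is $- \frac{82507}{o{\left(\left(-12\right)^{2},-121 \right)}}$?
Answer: $- \frac{82507}{423} \approx -195.05$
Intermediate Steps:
$o{\left(P,N \right)} = -9 + 3 P$
$- \frac{82507}{o{\left(\left(-12\right)^{2},-121 \right)}} = - \frac{82507}{-9 + 3 \left(-12\right)^{2}} = - \frac{82507}{-9 + 3 \cdot 144} = - \frac{82507}{-9 + 432} = - \frac{82507}{423}$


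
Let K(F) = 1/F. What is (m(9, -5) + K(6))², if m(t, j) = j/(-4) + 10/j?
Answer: 49/144 ≈ 0.34028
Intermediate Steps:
m(t, j) = 10/j - j/4 (m(t, j) = j*(-¼) + 10/j = -j/4 + 10/j = 10/j - j/4)
(m(9, -5) + K(6))² = ((10/(-5) - ¼*(-5)) + 1/6)² = ((10*(-⅕) + 5/4) + ⅙)² = ((-2 + 5/4) + ⅙)² = (-¾ + ⅙)² = (-7/12)² = 49/144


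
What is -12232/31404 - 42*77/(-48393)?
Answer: -4540580/14071609 ≈ -0.32268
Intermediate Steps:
-12232/31404 - 42*77/(-48393) = -12232*1/31404 - 3234*(-1/48393) = -3058/7851 + 1078/16131 = -4540580/14071609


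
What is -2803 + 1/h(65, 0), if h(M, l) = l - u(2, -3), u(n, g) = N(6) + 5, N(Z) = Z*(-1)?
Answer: -2802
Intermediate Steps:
N(Z) = -Z
u(n, g) = -1 (u(n, g) = -1*6 + 5 = -6 + 5 = -1)
h(M, l) = 1 + l (h(M, l) = l - 1*(-1) = l + 1 = 1 + l)
-2803 + 1/h(65, 0) = -2803 + 1/(1 + 0) = -2803 + 1/1 = -2803 + 1 = -2802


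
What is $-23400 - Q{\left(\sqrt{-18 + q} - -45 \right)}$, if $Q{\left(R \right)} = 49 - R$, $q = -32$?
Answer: $-23404 + 5 i \sqrt{2} \approx -23404.0 + 7.0711 i$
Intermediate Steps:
$-23400 - Q{\left(\sqrt{-18 + q} - -45 \right)} = -23400 - \left(49 - \left(\sqrt{-18 - 32} - -45\right)\right) = -23400 - \left(49 - \left(\sqrt{-50} + 45\right)\right) = -23400 - \left(49 - \left(5 i \sqrt{2} + 45\right)\right) = -23400 - \left(49 - \left(45 + 5 i \sqrt{2}\right)\right) = -23400 - \left(4 - 5 i \sqrt{2}\right) = -23404 + 5 i \sqrt{2}$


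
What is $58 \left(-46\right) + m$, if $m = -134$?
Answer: $-2802$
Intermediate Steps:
$58 \left(-46\right) + m = 58 \left(-46\right) - 134 = -2668 - 134 = -2802$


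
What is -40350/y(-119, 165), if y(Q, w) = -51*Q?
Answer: -13450/2023 ≈ -6.6485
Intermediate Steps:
-40350/y(-119, 165) = -40350/((-51*(-119))) = -40350/6069 = -40350*1/6069 = -13450/2023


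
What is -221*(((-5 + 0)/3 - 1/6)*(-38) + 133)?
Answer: -134368/3 ≈ -44789.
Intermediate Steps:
-221*(((-5 + 0)/3 - 1/6)*(-38) + 133) = -221*((-5*⅓ - 1*⅙)*(-38) + 133) = -221*((-5/3 - ⅙)*(-38) + 133) = -221*(-11/6*(-38) + 133) = -221*(209/3 + 133) = -221*608/3 = -134368/3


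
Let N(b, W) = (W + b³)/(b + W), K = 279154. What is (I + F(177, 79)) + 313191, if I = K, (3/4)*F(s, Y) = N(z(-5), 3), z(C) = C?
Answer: 1777279/3 ≈ 5.9243e+5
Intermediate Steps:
N(b, W) = (W + b³)/(W + b)
F(s, Y) = 244/3 (F(s, Y) = 4*((3 + (-5)³)/(3 - 5))/3 = 4*((3 - 125)/(-2))/3 = 4*(-½*(-122))/3 = (4/3)*61 = 244/3)
I = 279154
(I + F(177, 79)) + 313191 = (279154 + 244/3) + 313191 = 837706/3 + 313191 = 1777279/3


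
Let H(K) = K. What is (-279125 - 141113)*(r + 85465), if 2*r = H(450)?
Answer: -36010194220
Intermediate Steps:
r = 225 (r = (½)*450 = 225)
(-279125 - 141113)*(r + 85465) = (-279125 - 141113)*(225 + 85465) = -420238*85690 = -36010194220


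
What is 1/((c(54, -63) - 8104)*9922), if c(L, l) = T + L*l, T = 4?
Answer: -1/114122844 ≈ -8.7625e-9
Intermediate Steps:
c(L, l) = 4 + L*l
1/((c(54, -63) - 8104)*9922) = 1/(((4 + 54*(-63)) - 8104)*9922) = (1/9922)/((4 - 3402) - 8104) = (1/9922)/(-3398 - 8104) = (1/9922)/(-11502) = -1/11502*1/9922 = -1/114122844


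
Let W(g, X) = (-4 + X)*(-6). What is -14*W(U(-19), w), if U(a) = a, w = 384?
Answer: 31920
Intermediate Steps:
W(g, X) = 24 - 6*X
-14*W(U(-19), w) = -14*(24 - 6*384) = -14*(24 - 2304) = -14*(-2280) = 31920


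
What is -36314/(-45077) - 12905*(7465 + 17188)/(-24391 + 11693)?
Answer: 14341571856477/572387746 ≈ 25056.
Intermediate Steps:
-36314/(-45077) - 12905*(7465 + 17188)/(-24391 + 11693) = -36314*(-1/45077) - 12905/((-12698/24653)) = 36314/45077 - 12905/((-12698*1/24653)) = 36314/45077 - 12905/(-12698/24653) = 36314/45077 - 12905*(-24653/12698) = 36314/45077 + 318146965/12698 = 14341571856477/572387746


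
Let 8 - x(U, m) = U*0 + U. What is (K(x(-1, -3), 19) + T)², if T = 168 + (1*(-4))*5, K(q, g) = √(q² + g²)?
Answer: (148 + √442)² ≈ 28569.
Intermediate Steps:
x(U, m) = 8 - U (x(U, m) = 8 - (U*0 + U) = 8 - (0 + U) = 8 - U)
K(q, g) = √(g² + q²)
T = 148 (T = 168 - 4*5 = 168 - 20 = 148)
(K(x(-1, -3), 19) + T)² = (√(19² + (8 - 1*(-1))²) + 148)² = (√(361 + (8 + 1)²) + 148)² = (√(361 + 9²) + 148)² = (√(361 + 81) + 148)² = (√442 + 148)² = (148 + √442)²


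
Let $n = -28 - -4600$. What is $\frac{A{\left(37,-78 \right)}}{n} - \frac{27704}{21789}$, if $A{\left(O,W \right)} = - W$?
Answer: $- \frac{6942397}{5534406} \approx -1.2544$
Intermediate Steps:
$n = 4572$ ($n = -28 + 4600 = 4572$)
$\frac{A{\left(37,-78 \right)}}{n} - \frac{27704}{21789} = \frac{\left(-1\right) \left(-78\right)}{4572} - \frac{27704}{21789} = 78 \cdot \frac{1}{4572} - \frac{27704}{21789} = \frac{13}{762} - \frac{27704}{21789} = - \frac{6942397}{5534406}$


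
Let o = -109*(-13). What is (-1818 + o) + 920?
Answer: 519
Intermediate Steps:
o = 1417
(-1818 + o) + 920 = (-1818 + 1417) + 920 = -401 + 920 = 519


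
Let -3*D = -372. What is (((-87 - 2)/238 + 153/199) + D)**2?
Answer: 34710844511281/2243159044 ≈ 15474.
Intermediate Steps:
D = 124 (D = -1/3*(-372) = 124)
(((-87 - 2)/238 + 153/199) + D)**2 = (((-87 - 2)/238 + 153/199) + 124)**2 = ((-89*1/238 + 153*(1/199)) + 124)**2 = ((-89/238 + 153/199) + 124)**2 = (18703/47362 + 124)**2 = (5891591/47362)**2 = 34710844511281/2243159044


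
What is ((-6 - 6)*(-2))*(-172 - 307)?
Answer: -11496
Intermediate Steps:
((-6 - 6)*(-2))*(-172 - 307) = -12*(-2)*(-479) = 24*(-479) = -11496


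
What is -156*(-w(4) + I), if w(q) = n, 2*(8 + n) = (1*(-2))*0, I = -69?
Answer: 9516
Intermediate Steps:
n = -8 (n = -8 + ((1*(-2))*0)/2 = -8 + (-2*0)/2 = -8 + (1/2)*0 = -8 + 0 = -8)
w(q) = -8
-156*(-w(4) + I) = -156*(-1*(-8) - 69) = -156*(8 - 69) = -156*(-61) = 9516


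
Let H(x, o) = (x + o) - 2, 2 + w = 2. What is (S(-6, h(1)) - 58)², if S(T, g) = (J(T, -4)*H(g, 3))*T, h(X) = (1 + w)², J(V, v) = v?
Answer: 100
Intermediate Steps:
w = 0 (w = -2 + 2 = 0)
H(x, o) = -2 + o + x (H(x, o) = (o + x) - 2 = -2 + o + x)
h(X) = 1 (h(X) = (1 + 0)² = 1² = 1)
S(T, g) = T*(-4 - 4*g) (S(T, g) = (-4*(-2 + 3 + g))*T = (-4*(1 + g))*T = (-4 - 4*g)*T = T*(-4 - 4*g))
(S(-6, h(1)) - 58)² = (-4*(-6)*(1 + 1) - 58)² = (-4*(-6)*2 - 58)² = (48 - 58)² = (-10)² = 100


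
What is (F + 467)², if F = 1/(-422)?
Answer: 38837767329/178084 ≈ 2.1809e+5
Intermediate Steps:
F = -1/422 ≈ -0.0023697
(F + 467)² = (-1/422 + 467)² = (197073/422)² = 38837767329/178084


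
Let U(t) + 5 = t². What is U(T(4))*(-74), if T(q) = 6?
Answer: -2294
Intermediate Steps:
U(t) = -5 + t²
U(T(4))*(-74) = (-5 + 6²)*(-74) = (-5 + 36)*(-74) = 31*(-74) = -2294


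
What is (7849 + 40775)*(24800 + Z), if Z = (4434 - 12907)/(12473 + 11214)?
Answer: 28563153871248/23687 ≈ 1.2059e+9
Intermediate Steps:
Z = -8473/23687 ≈ -0.35771
(7849 + 40775)*(24800 + Z) = (7849 + 40775)*(24800 - 8473/23687) = 48624*(587429127/23687) = 28563153871248/23687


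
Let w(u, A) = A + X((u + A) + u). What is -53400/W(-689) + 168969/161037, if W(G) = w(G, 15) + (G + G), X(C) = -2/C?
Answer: 4011618082541/99723074793 ≈ 40.228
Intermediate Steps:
w(u, A) = A - 2/(A + 2*u) (w(u, A) = A - 2/((u + A) + u) = A - 2/((A + u) + u) = A - 2/(A + 2*u))
W(G) = 15 - 2/(15 + 2*G) + 2*G (W(G) = (15 - 2/(15 + 2*G)) + (G + G) = (15 - 2/(15 + 2*G)) + 2*G = 15 - 2/(15 + 2*G) + 2*G)
-53400/W(-689) + 168969/161037 = -53400/(15 - 2/(15 + 2*(-689)) + 2*(-689)) + 168969/161037 = -53400/(15 - 2/(15 - 1378) - 1378) + 168969*(1/161037) = -53400/(15 - 2/(-1363) - 1378) + 56323/53679 = -53400/(15 - 2*(-1/1363) - 1378) + 56323/53679 = -53400/(15 + 2/1363 - 1378) + 56323/53679 = -53400/(-1857767/1363) + 56323/53679 = -53400*(-1363/1857767) + 56323/53679 = 72784200/1857767 + 56323/53679 = 4011618082541/99723074793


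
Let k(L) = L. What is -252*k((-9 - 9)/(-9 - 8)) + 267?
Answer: 3/17 ≈ 0.17647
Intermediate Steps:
-252*k((-9 - 9)/(-9 - 8)) + 267 = -252*(-9 - 9)/(-9 - 8) + 267 = -(-4536)/(-17) + 267 = -(-4536)*(-1)/17 + 267 = -252*18/17 + 267 = -4536/17 + 267 = 3/17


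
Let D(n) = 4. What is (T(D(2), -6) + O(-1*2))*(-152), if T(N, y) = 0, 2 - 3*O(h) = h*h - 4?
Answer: -304/3 ≈ -101.33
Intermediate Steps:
O(h) = 2 - h²/3 (O(h) = ⅔ - (h*h - 4)/3 = ⅔ - (h² - 4)/3 = ⅔ - (-4 + h²)/3 = ⅔ + (4/3 - h²/3) = 2 - h²/3)
(T(D(2), -6) + O(-1*2))*(-152) = (0 + (2 - (-1*2)²/3))*(-152) = (0 + (2 - ⅓*(-2)²))*(-152) = (0 + (2 - ⅓*4))*(-152) = (0 + (2 - 4/3))*(-152) = (0 + ⅔)*(-152) = (⅔)*(-152) = -304/3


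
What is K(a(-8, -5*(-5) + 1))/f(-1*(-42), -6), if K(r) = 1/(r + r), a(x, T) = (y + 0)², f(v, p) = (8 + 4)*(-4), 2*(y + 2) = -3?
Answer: -1/1176 ≈ -0.00085034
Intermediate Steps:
y = -7/2 (y = -2 + (½)*(-3) = -2 - 3/2 = -7/2 ≈ -3.5000)
f(v, p) = -48 (f(v, p) = 12*(-4) = -48)
a(x, T) = 49/4 (a(x, T) = (-7/2 + 0)² = (-7/2)² = 49/4)
K(r) = 1/(2*r)
K(a(-8, -5*(-5) + 1))/f(-1*(-42), -6) = (1/(2*(49/4)))/(-48) = ((½)*(4/49))*(-1/48) = (2/49)*(-1/48) = -1/1176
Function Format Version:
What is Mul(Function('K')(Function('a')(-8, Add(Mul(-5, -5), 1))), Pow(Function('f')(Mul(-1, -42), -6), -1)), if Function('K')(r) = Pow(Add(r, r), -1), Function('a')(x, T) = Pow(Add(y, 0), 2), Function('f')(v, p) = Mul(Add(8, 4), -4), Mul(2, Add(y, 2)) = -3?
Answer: Rational(-1, 1176) ≈ -0.00085034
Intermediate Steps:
y = Rational(-7, 2) (y = Add(-2, Mul(Rational(1, 2), -3)) = Add(-2, Rational(-3, 2)) = Rational(-7, 2) ≈ -3.5000)
Function('f')(v, p) = -48 (Function('f')(v, p) = Mul(12, -4) = -48)
Function('a')(x, T) = Rational(49, 4) (Function('a')(x, T) = Pow(Add(Rational(-7, 2), 0), 2) = Pow(Rational(-7, 2), 2) = Rational(49, 4))
Function('K')(r) = Mul(Rational(1, 2), Pow(r, -1)) (Function('K')(r) = Pow(Mul(2, r), -1) = Mul(Rational(1, 2), Pow(r, -1)))
Mul(Function('K')(Function('a')(-8, Add(Mul(-5, -5), 1))), Pow(Function('f')(Mul(-1, -42), -6), -1)) = Mul(Mul(Rational(1, 2), Pow(Rational(49, 4), -1)), Pow(-48, -1)) = Mul(Mul(Rational(1, 2), Rational(4, 49)), Rational(-1, 48)) = Mul(Rational(2, 49), Rational(-1, 48)) = Rational(-1, 1176)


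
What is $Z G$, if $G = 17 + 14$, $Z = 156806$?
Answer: $4860986$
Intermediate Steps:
$G = 31$
$Z G = 156806 \cdot 31 = 4860986$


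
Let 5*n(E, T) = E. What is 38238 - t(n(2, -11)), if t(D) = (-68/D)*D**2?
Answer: 191326/5 ≈ 38265.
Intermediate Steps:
n(E, T) = E/5
t(D) = -68*D
38238 - t(n(2, -11)) = 38238 - (-68)*(1/5)*2 = 38238 - (-68)*2/5 = 38238 - 1*(-136/5) = 38238 + 136/5 = 191326/5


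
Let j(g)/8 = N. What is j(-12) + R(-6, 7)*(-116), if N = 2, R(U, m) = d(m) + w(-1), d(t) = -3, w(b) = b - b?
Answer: 364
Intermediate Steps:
w(b) = 0
R(U, m) = -3 (R(U, m) = -3 + 0 = -3)
j(g) = 16 (j(g) = 8*2 = 16)
j(-12) + R(-6, 7)*(-116) = 16 - 3*(-116) = 16 + 348 = 364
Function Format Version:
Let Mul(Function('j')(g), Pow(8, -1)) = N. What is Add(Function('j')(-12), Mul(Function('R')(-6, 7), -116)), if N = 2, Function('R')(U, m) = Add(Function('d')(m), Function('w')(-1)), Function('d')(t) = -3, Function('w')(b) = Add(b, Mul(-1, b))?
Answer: 364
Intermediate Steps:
Function('w')(b) = 0
Function('R')(U, m) = -3 (Function('R')(U, m) = Add(-3, 0) = -3)
Function('j')(g) = 16 (Function('j')(g) = Mul(8, 2) = 16)
Add(Function('j')(-12), Mul(Function('R')(-6, 7), -116)) = Add(16, Mul(-3, -116)) = Add(16, 348) = 364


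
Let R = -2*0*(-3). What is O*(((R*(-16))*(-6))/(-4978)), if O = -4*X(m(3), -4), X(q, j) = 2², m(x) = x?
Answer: 0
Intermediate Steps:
R = 0 (R = 0*(-3) = 0)
X(q, j) = 4
O = -16 (O = -4*4 = -16)
O*(((R*(-16))*(-6))/(-4978)) = -16*(0*(-16))*(-6)/(-4978) = -16*0*(-6)*(-1)/4978 = -0*(-1)/4978 = -16*0 = 0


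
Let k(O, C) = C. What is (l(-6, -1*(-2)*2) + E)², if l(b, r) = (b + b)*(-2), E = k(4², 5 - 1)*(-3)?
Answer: 144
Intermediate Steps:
E = -12 (E = (5 - 1)*(-3) = 4*(-3) = -12)
l(b, r) = -4*b (l(b, r) = (2*b)*(-2) = -4*b)
(l(-6, -1*(-2)*2) + E)² = (-4*(-6) - 12)² = (24 - 12)² = 12² = 144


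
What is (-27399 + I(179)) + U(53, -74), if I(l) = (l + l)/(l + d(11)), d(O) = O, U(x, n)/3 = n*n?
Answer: -1042066/95 ≈ -10969.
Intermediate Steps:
U(x, n) = 3*n**2 (U(x, n) = 3*(n*n) = 3*n**2)
I(l) = 2*l/(11 + l) (I(l) = (l + l)/(l + 11) = (2*l)/(11 + l) = 2*l/(11 + l))
(-27399 + I(179)) + U(53, -74) = (-27399 + 2*179/(11 + 179)) + 3*(-74)**2 = (-27399 + 2*179/190) + 3*5476 = (-27399 + 2*179*(1/190)) + 16428 = (-27399 + 179/95) + 16428 = -2602726/95 + 16428 = -1042066/95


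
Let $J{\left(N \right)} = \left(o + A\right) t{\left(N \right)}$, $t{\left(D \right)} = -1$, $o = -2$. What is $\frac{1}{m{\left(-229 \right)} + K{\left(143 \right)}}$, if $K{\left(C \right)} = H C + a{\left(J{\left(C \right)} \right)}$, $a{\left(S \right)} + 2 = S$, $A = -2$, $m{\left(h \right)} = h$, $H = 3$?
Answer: $\frac{1}{202} \approx 0.0049505$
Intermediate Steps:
$J{\left(N \right)} = 4$ ($J{\left(N \right)} = \left(-2 - 2\right) \left(-1\right) = \left(-4\right) \left(-1\right) = 4$)
$a{\left(S \right)} = -2 + S$
$K{\left(C \right)} = 2 + 3 C$ ($K{\left(C \right)} = 3 C + \left(-2 + 4\right) = 3 C + 2 = 2 + 3 C$)
$\frac{1}{m{\left(-229 \right)} + K{\left(143 \right)}} = \frac{1}{-229 + \left(2 + 3 \cdot 143\right)} = \frac{1}{-229 + \left(2 + 429\right)} = \frac{1}{-229 + 431} = \frac{1}{202}$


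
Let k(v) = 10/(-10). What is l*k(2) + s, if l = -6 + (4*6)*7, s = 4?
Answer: -158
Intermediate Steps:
l = 162 (l = -6 + 24*7 = -6 + 168 = 162)
k(v) = -1 (k(v) = 10*(-1/10) = -1)
l*k(2) + s = 162*(-1) + 4 = -162 + 4 = -158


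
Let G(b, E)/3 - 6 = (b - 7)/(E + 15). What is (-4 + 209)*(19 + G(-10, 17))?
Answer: 232265/32 ≈ 7258.3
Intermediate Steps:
G(b, E) = 18 + 3*(-7 + b)/(15 + E) (G(b, E) = 18 + 3*((b - 7)/(E + 15)) = 18 + 3*((-7 + b)/(15 + E)) = 18 + 3*(-7 + b)/(15 + E))
(-4 + 209)*(19 + G(-10, 17)) = (-4 + 209)*(19 + 3*(83 - 10 + 6*17)/(15 + 17)) = 205*(19 + 3*(83 - 10 + 102)/32) = 205*(19 + 3*(1/32)*175) = 205*(19 + 525/32) = 205*(1133/32) = 232265/32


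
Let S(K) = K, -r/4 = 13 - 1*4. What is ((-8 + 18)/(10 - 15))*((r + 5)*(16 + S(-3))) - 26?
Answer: 780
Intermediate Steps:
r = -36 (r = -4*(13 - 1*4) = -4*(13 - 4) = -4*9 = -36)
((-8 + 18)/(10 - 15))*((r + 5)*(16 + S(-3))) - 26 = ((-8 + 18)/(10 - 15))*((-36 + 5)*(16 - 3)) - 26 = (10/(-5))*(-31*13) - 26 = (10*(-1/5))*(-403) - 26 = -2*(-403) - 26 = 806 - 26 = 780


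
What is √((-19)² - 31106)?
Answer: I*√30745 ≈ 175.34*I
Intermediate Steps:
√((-19)² - 31106) = √(361 - 31106) = √(-30745) = I*√30745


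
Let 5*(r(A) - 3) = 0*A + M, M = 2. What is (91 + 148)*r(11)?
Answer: 4063/5 ≈ 812.60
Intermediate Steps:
r(A) = 17/5 (r(A) = 3 + (0*A + 2)/5 = 3 + (0 + 2)/5 = 3 + (1/5)*2 = 3 + 2/5 = 17/5)
(91 + 148)*r(11) = (91 + 148)*(17/5) = 239*(17/5) = 4063/5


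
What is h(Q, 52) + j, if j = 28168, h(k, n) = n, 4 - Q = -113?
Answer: 28220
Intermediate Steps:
Q = 117 (Q = 4 - 1*(-113) = 4 + 113 = 117)
h(Q, 52) + j = 52 + 28168 = 28220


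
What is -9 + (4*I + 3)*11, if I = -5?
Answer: -196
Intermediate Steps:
-9 + (4*I + 3)*11 = -9 + (4*(-5) + 3)*11 = -9 + (-20 + 3)*11 = -9 - 17*11 = -9 - 187 = -196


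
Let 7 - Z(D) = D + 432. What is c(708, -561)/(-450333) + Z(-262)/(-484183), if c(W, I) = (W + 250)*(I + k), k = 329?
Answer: 107685981127/218043582939 ≈ 0.49387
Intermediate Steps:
Z(D) = -425 - D (Z(D) = 7 - (D + 432) = 7 - (432 + D) = 7 + (-432 - D) = -425 - D)
c(W, I) = (250 + W)*(329 + I) (c(W, I) = (W + 250)*(I + 329) = (250 + W)*(329 + I))
c(708, -561)/(-450333) + Z(-262)/(-484183) = (82250 + 250*(-561) + 329*708 - 561*708)/(-450333) + (-425 - 1*(-262))/(-484183) = (82250 - 140250 + 232932 - 397188)*(-1/450333) + (-425 + 262)*(-1/484183) = -222256*(-1/450333) - 163*(-1/484183) = 222256/450333 + 163/484183 = 107685981127/218043582939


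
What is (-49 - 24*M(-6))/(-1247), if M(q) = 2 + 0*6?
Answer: 97/1247 ≈ 0.077787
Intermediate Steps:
M(q) = 2 (M(q) = 2 + 0 = 2)
(-49 - 24*M(-6))/(-1247) = (-49 - 24*2)/(-1247) = (-49 - 48)*(-1/1247) = -97*(-1/1247) = 97/1247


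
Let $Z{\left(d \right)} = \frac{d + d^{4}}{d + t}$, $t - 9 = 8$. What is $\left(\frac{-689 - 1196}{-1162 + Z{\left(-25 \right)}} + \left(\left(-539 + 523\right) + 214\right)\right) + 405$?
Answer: $\frac{30144046}{49987} \approx 603.04$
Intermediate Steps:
$t = 17$ ($t = 9 + 8 = 17$)
$Z{\left(d \right)} = \frac{d + d^{4}}{17 + d}$ ($Z{\left(d \right)} = \frac{d + d^{4}}{d + 17} = \frac{d + d^{4}}{17 + d}$)
$\left(\frac{-689 - 1196}{-1162 + Z{\left(-25 \right)}} + \left(\left(-539 + 523\right) + 214\right)\right) + 405 = \left(\frac{-689 - 1196}{-1162 + \frac{-25 + \left(-25\right)^{4}}{17 - 25}} + \left(\left(-539 + 523\right) + 214\right)\right) + 405 = \left(- \frac{1885}{-1162 + \frac{-25 + 390625}{-8}} + \left(-16 + 214\right)\right) + 405 = \left(- \frac{1885}{-1162 - 48825} + 198\right) + 405 = \left(- \frac{1885}{-49987} + 198\right) + 405 = \left(\left(-1885\right) \left(- \frac{1}{49987}\right) + 198\right) + 405 = \left(\frac{1885}{49987} + 198\right) + 405 = \frac{9899311}{49987} + 405 = \frac{30144046}{49987}$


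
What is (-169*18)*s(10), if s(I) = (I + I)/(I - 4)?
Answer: -10140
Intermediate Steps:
s(I) = 2*I/(-4 + I) (s(I) = (2*I)/(-4 + I) = 2*I/(-4 + I))
(-169*18)*s(10) = (-169*18)*(2*10/(-4 + 10)) = -6084*10/6 = -3042*10/3 = -10140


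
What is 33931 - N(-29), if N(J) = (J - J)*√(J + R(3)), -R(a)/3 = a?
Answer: 33931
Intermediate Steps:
R(a) = -3*a
N(J) = 0 (N(J) = (J - J)*√(J - 3*3) = 0*√(J - 9) = 0*√(-9 + J) = 0)
33931 - N(-29) = 33931 - 1*0 = 33931 + 0 = 33931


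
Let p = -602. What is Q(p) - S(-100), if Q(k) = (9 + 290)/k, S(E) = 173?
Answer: -104445/602 ≈ -173.50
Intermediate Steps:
Q(k) = 299/k
Q(p) - S(-100) = 299/(-602) - 1*173 = 299*(-1/602) - 173 = -299/602 - 173 = -104445/602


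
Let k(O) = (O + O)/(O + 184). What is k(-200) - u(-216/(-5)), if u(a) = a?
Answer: -91/5 ≈ -18.200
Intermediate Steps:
k(O) = 2*O/(184 + O) (k(O) = (2*O)/(184 + O) = 2*O/(184 + O))
k(-200) - u(-216/(-5)) = 2*(-200)/(184 - 200) - (-216)/(-5) = 2*(-200)/(-16) - (-216)*(-1)/5 = 2*(-200)*(-1/16) - 1*216/5 = 25 - 216/5 = -91/5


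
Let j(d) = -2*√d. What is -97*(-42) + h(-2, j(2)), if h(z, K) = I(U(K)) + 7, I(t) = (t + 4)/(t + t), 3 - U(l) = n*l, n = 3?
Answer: 171419/42 + 4*√2/21 ≈ 4081.7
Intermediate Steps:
U(l) = 3 - 3*l
I(t) = (4 + t)/(2*t) (I(t) = (4 + t)/((2*t)) = (4 + t)*(1/(2*t)) = (4 + t)/(2*t))
h(z, K) = 7 + (7 - 3*K)/(2*(3 - 3*K)) (h(z, K) = (4 + (3 - 3*K))/(2*(3 - 3*K)) + 7 = (7 - 3*K)/(2*(3 - 3*K)) + 7 = 7 + (7 - 3*K)/(2*(3 - 3*K)))
-97*(-42) + h(-2, j(2)) = -97*(-42) + (-49 + 45*(-2*√2))/(6*(-1 - 2*√2)) = 4074 + (-49 - 90*√2)/(6*(-1 - 2*√2))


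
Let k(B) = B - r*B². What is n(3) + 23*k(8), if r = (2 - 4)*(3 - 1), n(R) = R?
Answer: 6075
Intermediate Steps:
r = -4 (r = -2*2 = -4)
k(B) = B + 4*B² (k(B) = B - (-4)*B² = B + 4*B²)
n(3) + 23*k(8) = 3 + 23*(8*(1 + 4*8)) = 3 + 23*(8*(1 + 32)) = 3 + 23*(8*33) = 3 + 23*264 = 3 + 6072 = 6075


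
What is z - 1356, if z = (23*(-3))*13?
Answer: -2253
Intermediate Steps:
z = -897 (z = -69*13 = -897)
z - 1356 = -897 - 1356 = -2253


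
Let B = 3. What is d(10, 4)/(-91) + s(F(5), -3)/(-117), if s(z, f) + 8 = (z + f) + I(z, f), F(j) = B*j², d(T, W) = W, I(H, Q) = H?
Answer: -1009/819 ≈ -1.2320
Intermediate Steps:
F(j) = 3*j²
s(z, f) = -8 + f + 2*z (s(z, f) = -8 + ((z + f) + z) = -8 + ((f + z) + z) = -8 + (f + 2*z) = -8 + f + 2*z)
d(10, 4)/(-91) + s(F(5), -3)/(-117) = 4/(-91) + (-8 - 3 + 2*(3*5²))/(-117) = 4*(-1/91) + (-8 - 3 + 2*(3*25))*(-1/117) = -4/91 + (-8 - 3 + 2*75)*(-1/117) = -4/91 + (-8 - 3 + 150)*(-1/117) = -4/91 + 139*(-1/117) = -4/91 - 139/117 = -1009/819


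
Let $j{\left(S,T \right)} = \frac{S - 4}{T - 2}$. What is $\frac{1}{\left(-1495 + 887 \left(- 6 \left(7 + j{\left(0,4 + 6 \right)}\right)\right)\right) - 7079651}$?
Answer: $- \frac{1}{7115739} \approx -1.4053 \cdot 10^{-7}$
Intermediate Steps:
$j{\left(S,T \right)} = \frac{-4 + S}{-2 + T}$
$\frac{1}{\left(-1495 + 887 \left(- 6 \left(7 + j{\left(0,4 + 6 \right)}\right)\right)\right) - 7079651} = \frac{1}{\left(-1495 + 887 \left(- 6 \left(7 + \frac{-4 + 0}{-2 + \left(4 + 6\right)}\right)\right)\right) - 7079651} = \frac{1}{\left(-1495 + 887 \left(- 6 \left(7 + \frac{1}{-2 + 10} \left(-4\right)\right)\right)\right) - 7079651} = \frac{1}{\left(-1495 + 887 \left(- 6 \left(7 + \frac{1}{8} \left(-4\right)\right)\right)\right) - 7079651} = \frac{1}{\left(-1495 + 887 \left(- 6 \left(7 - \frac{1}{2}\right)\right)\right) - 7079651} = \frac{1}{\left(-1495 + 887 \left(\left(-6\right) \frac{13}{2}\right)\right) - 7079651} = \frac{1}{\left(-1495 + 887 \left(-39\right)\right) - 7079651} = \frac{1}{\left(-1495 - 34593\right) - 7079651} = \frac{1}{-36088 - 7079651} = \frac{1}{-7115739} = - \frac{1}{7115739}$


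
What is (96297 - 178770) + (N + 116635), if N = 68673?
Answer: 102835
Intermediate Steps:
(96297 - 178770) + (N + 116635) = (96297 - 178770) + (68673 + 116635) = -82473 + 185308 = 102835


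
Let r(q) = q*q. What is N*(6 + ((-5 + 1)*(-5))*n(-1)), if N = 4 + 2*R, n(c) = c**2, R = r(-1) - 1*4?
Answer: -52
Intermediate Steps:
r(q) = q**2
R = -3 (R = (-1)**2 - 1*4 = 1 - 4 = -3)
N = -2 (N = 4 + 2*(-3) = 4 - 6 = -2)
N*(6 + ((-5 + 1)*(-5))*n(-1)) = -2*(6 + ((-5 + 1)*(-5))*(-1)**2) = -2*(6 - 4*(-5)*1) = -2*(6 + 20*1) = -2*(6 + 20) = -2*26 = -52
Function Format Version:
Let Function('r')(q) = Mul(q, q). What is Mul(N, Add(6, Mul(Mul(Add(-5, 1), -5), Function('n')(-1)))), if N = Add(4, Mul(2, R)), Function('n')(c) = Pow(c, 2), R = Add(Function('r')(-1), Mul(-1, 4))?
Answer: -52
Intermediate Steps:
Function('r')(q) = Pow(q, 2)
R = -3 (R = Add(Pow(-1, 2), Mul(-1, 4)) = Add(1, -4) = -3)
N = -2 (N = Add(4, Mul(2, -3)) = Add(4, -6) = -2)
Mul(N, Add(6, Mul(Mul(Add(-5, 1), -5), Function('n')(-1)))) = Mul(-2, Add(6, Mul(Mul(Add(-5, 1), -5), Pow(-1, 2)))) = Mul(-2, Add(6, Mul(Mul(-4, -5), 1))) = Mul(-2, Add(6, Mul(20, 1))) = Mul(-2, Add(6, 20)) = Mul(-2, 26) = -52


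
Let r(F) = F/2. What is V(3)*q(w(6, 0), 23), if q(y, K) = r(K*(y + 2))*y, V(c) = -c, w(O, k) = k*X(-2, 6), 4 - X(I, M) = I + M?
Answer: 0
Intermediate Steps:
r(F) = F/2 (r(F) = F*(½) = F/2)
X(I, M) = 4 - I - M (X(I, M) = 4 - (I + M) = 4 + (-I - M) = 4 - I - M)
w(O, k) = 0 (w(O, k) = k*(4 - 1*(-2) - 1*6) = k*(4 + 2 - 6) = k*0 = 0)
q(y, K) = K*y*(2 + y)/2 (q(y, K) = ((K*(y + 2))/2)*y = ((K*(2 + y))/2)*y = (K*(2 + y)/2)*y = K*y*(2 + y)/2)
V(3)*q(w(6, 0), 23) = (-1*3)*((½)*23*0*(2 + 0)) = -3*23*0*2/2 = -3*0 = 0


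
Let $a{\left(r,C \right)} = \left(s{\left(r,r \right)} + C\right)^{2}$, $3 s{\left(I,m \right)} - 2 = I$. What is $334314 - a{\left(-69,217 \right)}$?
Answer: $\frac{2667770}{9} \approx 2.9642 \cdot 10^{5}$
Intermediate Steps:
$s{\left(I,m \right)} = \frac{2}{3} + \frac{I}{3}$
$a{\left(r,C \right)} = \left(\frac{2}{3} + C + \frac{r}{3}\right)^{2}$ ($a{\left(r,C \right)} = \left(\left(\frac{2}{3} + \frac{r}{3}\right) + C\right)^{2} = \left(\frac{2}{3} + C + \frac{r}{3}\right)^{2}$)
$334314 - a{\left(-69,217 \right)} = 334314 - \frac{\left(2 - 69 + 3 \cdot 217\right)^{2}}{9} = 334314 - \frac{\left(2 - 69 + 651\right)^{2}}{9} = 334314 - \frac{584^{2}}{9} = 334314 - \frac{1}{9} \cdot 341056 = 334314 - \frac{341056}{9} = \frac{2667770}{9}$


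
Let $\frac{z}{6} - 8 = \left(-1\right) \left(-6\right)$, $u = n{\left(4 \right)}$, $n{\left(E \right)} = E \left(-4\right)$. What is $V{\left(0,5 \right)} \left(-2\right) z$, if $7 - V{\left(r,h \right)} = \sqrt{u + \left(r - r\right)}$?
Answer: $-1176 + 672 i \approx -1176.0 + 672.0 i$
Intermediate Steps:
$n{\left(E \right)} = - 4 E$
$u = -16$ ($u = \left(-4\right) 4 = -16$)
$V{\left(r,h \right)} = 7 - 4 i$ ($V{\left(r,h \right)} = 7 - \sqrt{-16 + \left(r - r\right)} = 7 - \sqrt{-16 + 0} = 7 - \sqrt{-16} = 7 - 4 i$)
$z = 84$ ($z = 48 + 6 \left(\left(-1\right) \left(-6\right)\right) = 48 + 6 \cdot 6 = 48 + 36 = 84$)
$V{\left(0,5 \right)} \left(-2\right) z = \left(7 - 4 i\right) \left(-2\right) 84 = \left(-14 + 8 i\right) 84 = -1176 + 672 i$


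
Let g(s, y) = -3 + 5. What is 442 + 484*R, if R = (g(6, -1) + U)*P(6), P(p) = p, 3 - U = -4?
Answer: 26578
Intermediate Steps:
g(s, y) = 2
U = 7 (U = 3 - 1*(-4) = 3 + 4 = 7)
R = 54 (R = (2 + 7)*6 = 9*6 = 54)
442 + 484*R = 442 + 484*54 = 442 + 26136 = 26578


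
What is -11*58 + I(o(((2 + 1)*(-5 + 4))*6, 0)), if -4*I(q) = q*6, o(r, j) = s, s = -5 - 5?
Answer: -623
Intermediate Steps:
s = -10
o(r, j) = -10
I(q) = -3*q/2 (I(q) = -q*6/4 = -3*q/2)
-11*58 + I(o(((2 + 1)*(-5 + 4))*6, 0)) = -11*58 - 3/2*(-10) = -638 + 15 = -623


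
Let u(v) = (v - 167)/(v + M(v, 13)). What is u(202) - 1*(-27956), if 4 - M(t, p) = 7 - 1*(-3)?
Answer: 782773/28 ≈ 27956.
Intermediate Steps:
M(t, p) = -6 (M(t, p) = 4 - (7 - 1*(-3)) = 4 - (7 + 3) = 4 - 1*10 = 4 - 10 = -6)
u(v) = (-167 + v)/(-6 + v) (u(v) = (v - 167)/(v - 6) = (-167 + v)/(-6 + v))
u(202) - 1*(-27956) = (-167 + 202)/(-6 + 202) - 1*(-27956) = 35/196 + 27956 = (1/196)*35 + 27956 = 5/28 + 27956 = 782773/28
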